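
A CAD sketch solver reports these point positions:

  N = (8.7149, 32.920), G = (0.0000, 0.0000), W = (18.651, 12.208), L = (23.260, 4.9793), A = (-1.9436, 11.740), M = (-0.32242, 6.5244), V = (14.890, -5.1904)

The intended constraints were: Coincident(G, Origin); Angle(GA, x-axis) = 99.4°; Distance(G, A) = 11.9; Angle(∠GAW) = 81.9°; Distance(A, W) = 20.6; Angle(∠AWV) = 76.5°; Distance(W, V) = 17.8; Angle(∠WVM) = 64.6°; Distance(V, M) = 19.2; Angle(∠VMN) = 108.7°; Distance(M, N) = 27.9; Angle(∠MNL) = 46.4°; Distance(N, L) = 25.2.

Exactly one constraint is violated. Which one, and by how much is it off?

Distance(N, L) = 25.2 — off by 6.30.

G = (0.00, 0.00) ✓; GA at 99.40° ✓; |GA| = 11.90 ✓; ∠GAW = 81.90° ✓; |AW| = 20.60 ✓; ∠AWV = 76.50° ✓; |WV| = 17.80 ✓; ∠WVM = 64.60° ✓; |VM| = 19.20 ✓; ∠VMN = 108.7° ✓; |MN| = 27.90 ✓; ∠MNL = 46.40° ✓; |NL| = 31.50 ✗.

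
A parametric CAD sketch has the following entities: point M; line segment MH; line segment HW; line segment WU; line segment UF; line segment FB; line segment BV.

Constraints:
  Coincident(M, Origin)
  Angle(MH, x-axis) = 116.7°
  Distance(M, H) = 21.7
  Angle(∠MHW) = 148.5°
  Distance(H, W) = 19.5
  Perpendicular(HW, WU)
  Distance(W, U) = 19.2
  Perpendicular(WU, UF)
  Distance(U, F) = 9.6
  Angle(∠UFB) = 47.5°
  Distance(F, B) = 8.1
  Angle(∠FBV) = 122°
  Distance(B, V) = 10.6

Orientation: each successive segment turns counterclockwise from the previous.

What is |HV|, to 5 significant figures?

29.920

∠UFB = 47.5° gives FB at 100.70° from the x-axis; with |FB| = 8.1, B = (-29.786, 16.244). ∠FBV = 122.0° gives BV at 158.70° from the x-axis; with |BV| = 10.6, V = (-39.662, 20.095). Then |HV| = |V − H| = 29.920.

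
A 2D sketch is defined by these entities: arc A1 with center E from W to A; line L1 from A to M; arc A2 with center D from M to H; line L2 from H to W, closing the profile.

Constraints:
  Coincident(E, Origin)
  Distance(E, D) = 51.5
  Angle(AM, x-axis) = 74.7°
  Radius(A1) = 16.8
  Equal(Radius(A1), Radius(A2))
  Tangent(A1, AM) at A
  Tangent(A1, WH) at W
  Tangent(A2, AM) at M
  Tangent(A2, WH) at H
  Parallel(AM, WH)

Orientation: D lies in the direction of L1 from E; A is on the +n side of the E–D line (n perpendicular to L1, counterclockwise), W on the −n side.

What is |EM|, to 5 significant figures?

54.171

Tangency of A1 to both parallel lines with radius 16.8 puts A and W at E ± 16.8·n: A = (-16.205, 4.4331), W = (16.205, -4.4331). Equal radii place M and H the same way about D: M = D + 16.8·n = (-2.6151, 54.108), H = D − 16.8·n = (29.794, 45.242). Then |EM| = |M − E| = 54.171.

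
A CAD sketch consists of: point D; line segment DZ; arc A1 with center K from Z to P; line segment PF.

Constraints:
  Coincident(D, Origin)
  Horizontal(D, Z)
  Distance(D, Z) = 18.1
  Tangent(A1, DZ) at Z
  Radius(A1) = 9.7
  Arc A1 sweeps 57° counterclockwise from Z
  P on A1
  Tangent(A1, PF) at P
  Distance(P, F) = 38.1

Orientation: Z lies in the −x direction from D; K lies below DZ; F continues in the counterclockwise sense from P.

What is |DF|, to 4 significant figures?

59.42

On A1, Z sits at bearing 90° from K; a 57° counterclockwise sweep puts P at bearing 147°, so P = K + 9.7·(cos 147°, sin 147°) = (-26.24, -4.417). Tangency of A1 to PF means the radius KP is perpendicular to PF, so PF runs along (−sin 147°, cos 147°); with |PF| = 38.1, F = (-46.99, -36.37). Then |DF| = |F − D| = 59.42.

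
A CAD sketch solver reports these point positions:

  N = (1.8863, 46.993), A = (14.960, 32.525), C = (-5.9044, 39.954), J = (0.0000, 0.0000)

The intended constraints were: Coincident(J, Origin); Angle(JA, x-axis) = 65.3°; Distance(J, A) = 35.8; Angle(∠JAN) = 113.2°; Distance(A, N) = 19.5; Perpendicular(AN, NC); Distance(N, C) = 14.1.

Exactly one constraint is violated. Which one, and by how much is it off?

Distance(N, C) = 14.1 — off by 3.60.

J = (0.00, 0.00) ✓; JA at 65.30° ✓; |JA| = 35.80 ✓; ∠JAN = 113.2° ✓; |AN| = 19.50 ✓; ∠(AN, NC) = 90.00° ✓; |NC| = 10.50 ✗.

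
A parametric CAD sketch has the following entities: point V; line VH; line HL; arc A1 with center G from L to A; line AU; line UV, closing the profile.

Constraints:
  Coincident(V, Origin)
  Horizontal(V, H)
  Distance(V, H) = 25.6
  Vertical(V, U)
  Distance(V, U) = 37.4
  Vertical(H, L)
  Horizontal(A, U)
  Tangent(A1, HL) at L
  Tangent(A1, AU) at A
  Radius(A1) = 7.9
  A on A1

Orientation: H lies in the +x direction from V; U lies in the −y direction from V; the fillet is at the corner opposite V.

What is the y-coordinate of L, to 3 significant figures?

-29.5

V is at the origin; VH is horizontal with |VH| = 25.6 and H on the +x side, so H = (25.6, 0.00). VU is vertical with |VU| = 37.4 and U on the −y side, so U = (0.00, -37.4). The virtual corner opposite V is at (25.6, -37.4). A1 meets HL tangentially, so GL is at right angles to HL and A1 meets AU tangentially, so GA is at right angles to AU, with radius 7.9, so the center G sits 7.9 in from both sides at G = (17.7, -29.5). That places the tangent points at L = (25.6, -29.5) on HL and A = (17.7, -37.4) on AU. So L.y = -29.5.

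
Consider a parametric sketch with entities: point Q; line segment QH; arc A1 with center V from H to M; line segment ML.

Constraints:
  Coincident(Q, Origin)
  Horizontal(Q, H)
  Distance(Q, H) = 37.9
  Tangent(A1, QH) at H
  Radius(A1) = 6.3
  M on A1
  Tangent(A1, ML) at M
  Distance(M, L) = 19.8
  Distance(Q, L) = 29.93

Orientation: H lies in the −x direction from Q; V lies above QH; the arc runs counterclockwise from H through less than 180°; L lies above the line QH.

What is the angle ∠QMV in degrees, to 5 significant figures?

154.23°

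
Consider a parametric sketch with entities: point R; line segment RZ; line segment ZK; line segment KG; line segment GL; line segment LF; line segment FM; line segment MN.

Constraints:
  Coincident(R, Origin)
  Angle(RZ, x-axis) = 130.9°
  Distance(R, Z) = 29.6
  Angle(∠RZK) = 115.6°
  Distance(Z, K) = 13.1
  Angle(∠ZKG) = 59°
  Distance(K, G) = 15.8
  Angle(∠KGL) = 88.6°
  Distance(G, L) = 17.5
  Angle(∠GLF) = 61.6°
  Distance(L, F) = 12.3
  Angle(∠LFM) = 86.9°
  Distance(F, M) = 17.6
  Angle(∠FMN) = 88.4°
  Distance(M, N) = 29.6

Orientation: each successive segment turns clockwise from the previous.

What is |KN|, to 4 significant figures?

40.90

R is at the origin; RZ runs at 130.9° with length 29.6, so Z = (-19.38, 22.37). ∠RZK = 115.6° gives ZK at 66.50° from the x-axis; with |ZK| = 13.1, K = (-14.16, 34.39). ∠ZKG = 59.0° gives KG at -54.50° from the x-axis; with |KG| = 15.8, G = (-4.982, 21.52). ∠KGL = 88.6° gives GL at -145.9° from the x-axis; with |GL| = 17.5, L = (-19.47, 11.71). ∠GLF = 61.6° gives LF at 95.70° from the x-axis; with |LF| = 12.3, F = (-20.69, 23.95). ∠LFM = 86.9° gives FM at 2.600° from the x-axis; with |FM| = 17.6, M = (-3.112, 24.75). ∠FMN = 88.4° gives MN at -89.00° from the x-axis; with |MN| = 29.6, N = (-2.596, -4.845). Then |KN| = |N − K| = 40.90.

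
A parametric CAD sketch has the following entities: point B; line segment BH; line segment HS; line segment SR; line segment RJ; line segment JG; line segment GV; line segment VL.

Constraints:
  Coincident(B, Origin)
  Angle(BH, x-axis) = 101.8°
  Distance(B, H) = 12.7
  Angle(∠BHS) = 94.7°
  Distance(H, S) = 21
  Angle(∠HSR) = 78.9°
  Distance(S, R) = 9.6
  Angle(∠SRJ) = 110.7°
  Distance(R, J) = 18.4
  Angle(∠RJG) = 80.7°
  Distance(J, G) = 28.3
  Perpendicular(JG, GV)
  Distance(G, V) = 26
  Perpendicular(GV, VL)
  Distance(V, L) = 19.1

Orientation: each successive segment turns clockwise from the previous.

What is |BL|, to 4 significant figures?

29.57

B is at the origin; BH runs at 101.8° with length 12.7, so H = (-2.597, 12.43). ∠BHS = 94.7° gives HS at 16.50° from the x-axis; with |HS| = 21.0, S = (17.54, 18.40). ∠HSR = 78.9° gives SR at -84.60° from the x-axis; with |SR| = 9.6, R = (18.44, 8.839). ∠SRJ = 110.7° gives RJ at -153.9° from the x-axis; with |RJ| = 18.4, J = (1.918, 0.7437). ∠RJG = 80.7° gives JG at 106.8° from the x-axis; with |JG| = 28.3, G = (-6.262, 27.84). JG is perpendicular to GV, so GV runs at 16.80°; with |GV| = 26.0, V = (18.63, 35.35). GV is perpendicular to VL, so VL runs at -73.20°; with |VL| = 19.1, L = (24.15, 17.07). Then |BL| = |L − B| = 29.57.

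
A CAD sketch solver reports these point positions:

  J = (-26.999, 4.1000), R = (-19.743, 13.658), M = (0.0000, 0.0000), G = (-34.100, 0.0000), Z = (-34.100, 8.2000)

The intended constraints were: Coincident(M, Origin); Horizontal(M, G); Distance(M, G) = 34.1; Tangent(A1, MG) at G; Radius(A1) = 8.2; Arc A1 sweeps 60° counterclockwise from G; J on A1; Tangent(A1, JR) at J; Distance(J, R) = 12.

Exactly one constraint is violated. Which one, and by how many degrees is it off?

Tangent(A1, JR) at J — off by 7.20°.

M = (0.00, 0.00) ✓; M.y = 0.00, G.y = 0.00 ✓; |MG| = 34.10 ✓; ∠(ZG, GM) = 90.00° ✓; |ZG| = 8.200 ✓; bearing(Z→J) − bearing(Z→G) = 60.00° ✓; |ZJ| = 8.200 ✓; ∠(ZJ, JR) = 97.20° ✗; |JR| = 12.00 ✓.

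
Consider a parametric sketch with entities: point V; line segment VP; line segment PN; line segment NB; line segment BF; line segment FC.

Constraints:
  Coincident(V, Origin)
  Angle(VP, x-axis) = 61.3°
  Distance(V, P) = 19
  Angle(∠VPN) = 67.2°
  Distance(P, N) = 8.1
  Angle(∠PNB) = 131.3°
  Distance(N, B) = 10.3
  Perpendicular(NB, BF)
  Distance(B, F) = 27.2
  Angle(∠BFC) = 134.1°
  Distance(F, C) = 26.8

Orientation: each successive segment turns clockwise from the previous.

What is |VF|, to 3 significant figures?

15.3

∠PNB = 131.3° gives NB at -100° from the x-axis; with |NB| = 10.3, B = (12.3, 0.189). NB is perpendicular to BF, so BF runs at 170°; with |BF| = 27.2, F = (-14.4, 5.01). Then |VF| = |F − V| = 15.3.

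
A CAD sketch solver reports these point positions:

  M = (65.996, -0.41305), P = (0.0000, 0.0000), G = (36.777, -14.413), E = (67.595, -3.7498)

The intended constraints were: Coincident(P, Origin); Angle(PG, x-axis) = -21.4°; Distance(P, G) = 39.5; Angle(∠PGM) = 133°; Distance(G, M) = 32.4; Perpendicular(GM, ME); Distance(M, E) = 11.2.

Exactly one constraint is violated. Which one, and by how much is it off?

Distance(M, E) = 11.2 — off by 7.50.

P = (0.00, 0.00) ✓; PG at -21.40° ✓; |PG| = 39.50 ✓; ∠PGM = 133.0° ✓; |GM| = 32.40 ✓; ∠(GM, ME) = 90.00° ✓; |ME| = 3.700 ✗.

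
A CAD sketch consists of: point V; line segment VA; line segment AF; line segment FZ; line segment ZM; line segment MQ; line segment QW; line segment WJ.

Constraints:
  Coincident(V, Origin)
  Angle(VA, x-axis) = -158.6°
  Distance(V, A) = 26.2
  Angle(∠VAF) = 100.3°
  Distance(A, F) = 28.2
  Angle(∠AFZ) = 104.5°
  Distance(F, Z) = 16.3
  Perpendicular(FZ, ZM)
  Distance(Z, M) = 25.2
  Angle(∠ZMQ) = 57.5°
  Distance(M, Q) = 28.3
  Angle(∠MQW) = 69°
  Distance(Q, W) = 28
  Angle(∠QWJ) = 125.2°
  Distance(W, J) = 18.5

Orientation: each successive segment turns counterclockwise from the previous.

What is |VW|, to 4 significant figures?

44.99

V is at the origin; VA runs at -158.6° with length 26.2, so A = (-24.39, -9.560). ∠VAF = 100.3° gives AF at -78.90° from the x-axis; with |AF| = 28.2, F = (-18.96, -37.23). ∠AFZ = 104.5° gives FZ at -3.400° from the x-axis; with |FZ| = 16.3, Z = (-2.693, -38.20). FZ ⟂ ZM, so ZM runs at 86.60°; with |ZM| = 25.2, M = (-1.199, -13.04). ∠ZMQ = 57.5° gives MQ at -150.9° from the x-axis; with |MQ| = 28.3, Q = (-25.93, -26.81). ∠MQW = 69.0° gives QW at -39.90° from the x-axis; with |QW| = 28.0, W = (-4.446, -44.77). Then |VW| = |W − V| = 44.99.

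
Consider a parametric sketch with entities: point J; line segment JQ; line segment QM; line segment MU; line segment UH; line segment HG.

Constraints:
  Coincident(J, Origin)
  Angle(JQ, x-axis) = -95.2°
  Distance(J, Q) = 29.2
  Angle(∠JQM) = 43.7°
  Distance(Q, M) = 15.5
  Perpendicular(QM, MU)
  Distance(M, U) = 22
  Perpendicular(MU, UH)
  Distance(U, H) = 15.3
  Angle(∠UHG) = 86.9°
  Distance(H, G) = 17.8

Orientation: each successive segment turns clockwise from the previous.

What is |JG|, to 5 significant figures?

25.539

J is at the origin; JQ runs at -95.2° with length 29.2, so Q = (-2.6465, -29.080). ∠JQM = 43.7° gives QM at 128.50° from the x-axis; with |QM| = 15.5, M = (-12.295, -16.949). The perpendicularity gives MU at right angles to QM, so MU runs at 38.500°; with |MU| = 22.0, U = (4.9219, -3.2541). The perpendicularity gives UH at right angles to MU, so UH runs at -51.500°; with |UH| = 15.3, H = (14.446, -15.228). ∠UHG = 86.9° gives HG at -144.60° from the x-axis; with |HG| = 17.8, G = (-0.062870, -25.539). Then |JG| = |G − J| = 25.539.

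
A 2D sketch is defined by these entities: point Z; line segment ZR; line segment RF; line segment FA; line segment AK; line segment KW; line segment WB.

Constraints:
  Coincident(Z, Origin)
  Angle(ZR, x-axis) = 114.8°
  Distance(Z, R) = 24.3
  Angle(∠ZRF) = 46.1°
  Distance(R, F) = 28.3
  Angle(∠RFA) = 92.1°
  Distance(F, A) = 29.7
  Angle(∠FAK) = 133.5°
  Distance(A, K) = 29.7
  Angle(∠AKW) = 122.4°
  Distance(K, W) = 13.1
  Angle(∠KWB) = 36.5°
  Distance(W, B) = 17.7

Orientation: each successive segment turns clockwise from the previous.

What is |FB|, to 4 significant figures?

44.01

Z is at the origin; ZR runs at 114.8° with length 24.3, so R = (-10.19, 22.06). ∠ZRF = 46.1° gives RF at -19.10° from the x-axis; with |RF| = 28.3, F = (16.55, 12.80). ∠RFA = 92.1° gives FA at -107.0° from the x-axis; with |FA| = 29.7, A = (7.866, -15.60). ∠FAK = 133.5° gives AK at -153.5° from the x-axis; with |AK| = 29.7, K = (-18.71, -28.86). ∠AKW = 122.4° gives KW at 148.9° from the x-axis; with |KW| = 13.1, W = (-29.93, -22.09). ∠KWB = 36.5° gives WB at 5.400° from the x-axis; with |WB| = 17.7, B = (-12.31, -20.42). Then |FB| = |B − F| = 44.01.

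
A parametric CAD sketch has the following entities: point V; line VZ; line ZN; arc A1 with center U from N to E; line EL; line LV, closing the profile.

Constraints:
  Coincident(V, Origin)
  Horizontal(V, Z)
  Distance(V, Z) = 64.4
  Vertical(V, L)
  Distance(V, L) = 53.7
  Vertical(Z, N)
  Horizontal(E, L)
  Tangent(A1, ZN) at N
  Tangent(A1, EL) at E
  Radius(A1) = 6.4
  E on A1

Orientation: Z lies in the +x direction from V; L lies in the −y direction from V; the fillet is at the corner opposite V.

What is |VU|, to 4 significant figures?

74.84

V and L share the same x with |VL| = 53.7 and L on the −y side, so L = (0.000, -53.70). The virtual corner opposite V is at (64.40, -53.70). The tangent condition forces UN to be normal to ZN and since A1 is tangent to EL there, UE ⟂ EL, with radius 6.4, so the center U sits 6.4 in from both sides at U = (58.00, -47.30). Then |VU| = |U − V| = 74.84.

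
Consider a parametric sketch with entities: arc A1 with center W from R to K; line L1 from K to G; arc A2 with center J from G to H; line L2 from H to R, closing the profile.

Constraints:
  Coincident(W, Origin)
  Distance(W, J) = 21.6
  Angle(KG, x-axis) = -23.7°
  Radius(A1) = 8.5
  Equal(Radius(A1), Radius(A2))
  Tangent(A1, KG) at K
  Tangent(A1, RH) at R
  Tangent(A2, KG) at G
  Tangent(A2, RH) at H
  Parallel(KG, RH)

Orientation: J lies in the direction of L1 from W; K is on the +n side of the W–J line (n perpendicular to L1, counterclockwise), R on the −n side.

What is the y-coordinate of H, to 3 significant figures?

-16.5

The slot axis is L1's direction at -23.7°, so u = (cos -23.7°, sin -23.7°) = (0.916, -0.402) and n = (−sin -23.7°, cos -23.7°) = (0.402, 0.916). W is at the origin and J lies 21.6 along u from W, so J = 21.6·u = (19.8, -8.68). Tangency of A1 to both parallel lines with radius 8.5 puts K and R at W ± 8.5·n: K = (3.42, 7.78), R = (-3.42, -7.78). Equal radii place G and H the same way about J: G = J + 8.5·n = (23.2, -0.899), H = J − 8.5·n = (16.4, -16.5). So H.y = -16.5.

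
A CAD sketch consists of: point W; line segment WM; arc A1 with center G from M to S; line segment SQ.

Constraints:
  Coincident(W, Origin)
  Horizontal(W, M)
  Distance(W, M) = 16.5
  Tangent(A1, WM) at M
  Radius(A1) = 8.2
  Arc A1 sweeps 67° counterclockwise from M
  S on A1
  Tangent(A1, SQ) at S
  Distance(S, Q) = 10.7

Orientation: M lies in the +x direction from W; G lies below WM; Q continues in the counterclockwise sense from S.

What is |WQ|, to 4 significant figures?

15.59

W is at the origin; WM is horizontal with |WM| = 16.5 and M on the +x side, so M = (16.50, 0.000). A1 meets WM tangentially, so GM is at right angles to WM, so G = M + (0, -8.2) = (16.50, -8.200). On A1, M sits at bearing 90° from G; a 67° counterclockwise sweep puts S at bearing 157°, so S = G + 8.2·(cos 157°, sin 157°) = (8.952, -4.996). The tangent condition forces GS to be normal to SQ, so SQ runs along (−sin 157°, cos 157°); with |SQ| = 10.7, Q = (4.771, -14.85). Then |WQ| = |Q − W| = 15.59.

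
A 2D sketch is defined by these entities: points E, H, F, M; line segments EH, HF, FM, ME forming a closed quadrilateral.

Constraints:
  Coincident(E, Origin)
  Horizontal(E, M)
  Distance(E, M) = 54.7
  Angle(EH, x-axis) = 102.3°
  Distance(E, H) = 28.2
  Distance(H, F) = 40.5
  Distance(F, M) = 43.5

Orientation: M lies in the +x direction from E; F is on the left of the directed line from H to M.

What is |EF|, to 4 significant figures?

50.29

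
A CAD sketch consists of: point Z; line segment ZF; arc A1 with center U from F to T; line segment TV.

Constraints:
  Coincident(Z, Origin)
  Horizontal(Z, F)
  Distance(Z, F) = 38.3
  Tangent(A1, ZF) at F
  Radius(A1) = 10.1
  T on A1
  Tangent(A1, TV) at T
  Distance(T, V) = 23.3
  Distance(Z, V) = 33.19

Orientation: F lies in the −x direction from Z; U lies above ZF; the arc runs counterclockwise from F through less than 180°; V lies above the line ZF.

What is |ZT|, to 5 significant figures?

29.720

Z is at the origin; ZF is horizontal with |ZF| = 38.3 and F on the −x side, so F = (-38.300, 0.0000). Since A1 is tangent to ZF there, UF ⟂ ZF, so U = F + (0, 10.1) = (-38.300, 10.100). Since UT ⟂ TV (tangency), |UV| = √(10.1² + 23.3²) = 25.395 regardless of where T sits on A1. So V lies on both circle(Z, 33.19) and circle(U, 25.395); the above-ZF intersection is V = (-19.328, 26.981). T is the foot of the tangent from V: T = (-29.139, 5.8474).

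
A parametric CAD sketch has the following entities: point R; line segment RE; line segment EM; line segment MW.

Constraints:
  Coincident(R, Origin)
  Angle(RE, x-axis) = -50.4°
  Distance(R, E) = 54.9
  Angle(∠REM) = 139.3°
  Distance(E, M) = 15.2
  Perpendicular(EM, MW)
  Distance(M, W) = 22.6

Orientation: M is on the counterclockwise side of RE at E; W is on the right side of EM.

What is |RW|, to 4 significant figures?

81.48

R is at the origin; RE runs at -50.4° with length 54.9, so E = 54.9·(cos -50.4°, sin -50.4°) = (34.99, -42.30). ∠REM = 139.3°, so EM runs at -50.4° + (180° − 139.3°) = -9.700° from the x-axis; with |EM| = 15.2, M = E + 15.2·(cos -9.700°, sin -9.700°) = (49.98, -44.86). The perpendicularity gives MW at right angles to EM; with |MW| = 22.6 on the right of EM, W = M + 22.6·(-0.1685, -0.9857) = (46.17, -67.14). Then |RW| = |W − R| = 81.48.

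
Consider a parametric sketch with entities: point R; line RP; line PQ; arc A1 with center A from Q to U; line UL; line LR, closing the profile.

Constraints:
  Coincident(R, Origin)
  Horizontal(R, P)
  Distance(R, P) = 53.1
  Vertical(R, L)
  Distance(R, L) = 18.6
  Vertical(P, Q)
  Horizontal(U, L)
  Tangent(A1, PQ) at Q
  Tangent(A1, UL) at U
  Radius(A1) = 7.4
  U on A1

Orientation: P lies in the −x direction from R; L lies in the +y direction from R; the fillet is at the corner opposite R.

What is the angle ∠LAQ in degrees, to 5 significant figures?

170.80°

R is at the origin; R and P share the same y with |RP| = 53.1 and P on the −x side, so P = (-53.100, 0.0000). RL is vertical with |RL| = 18.6 and L on the +y side, so L = (0.0000, 18.600). The virtual corner opposite R is at (-53.100, 18.600). Tangency of A1 to PQ means the radius AQ is perpendicular to PQ and since A1 is tangent to UL there, AU ⟂ UL, with radius 7.4, so the center A sits 7.4 in from both sides at A = (-45.700, 11.200). That places the tangent points at Q = (-53.100, 11.200) on PQ and U = (-45.700, 18.600) on UL. Then cos ∠LAQ = AL·AQ / (|AL||AQ|), giving 170.80°.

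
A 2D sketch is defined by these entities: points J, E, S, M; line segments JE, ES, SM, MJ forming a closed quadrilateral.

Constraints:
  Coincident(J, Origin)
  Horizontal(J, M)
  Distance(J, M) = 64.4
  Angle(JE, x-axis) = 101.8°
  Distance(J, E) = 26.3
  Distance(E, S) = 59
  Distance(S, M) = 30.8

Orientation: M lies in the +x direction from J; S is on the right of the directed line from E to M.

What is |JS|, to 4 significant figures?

40.27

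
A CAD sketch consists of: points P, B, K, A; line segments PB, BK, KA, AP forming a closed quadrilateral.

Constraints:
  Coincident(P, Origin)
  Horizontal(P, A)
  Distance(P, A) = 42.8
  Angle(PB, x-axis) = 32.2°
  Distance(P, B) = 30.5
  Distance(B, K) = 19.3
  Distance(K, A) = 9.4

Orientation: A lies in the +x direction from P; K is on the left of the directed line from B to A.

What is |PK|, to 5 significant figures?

44.815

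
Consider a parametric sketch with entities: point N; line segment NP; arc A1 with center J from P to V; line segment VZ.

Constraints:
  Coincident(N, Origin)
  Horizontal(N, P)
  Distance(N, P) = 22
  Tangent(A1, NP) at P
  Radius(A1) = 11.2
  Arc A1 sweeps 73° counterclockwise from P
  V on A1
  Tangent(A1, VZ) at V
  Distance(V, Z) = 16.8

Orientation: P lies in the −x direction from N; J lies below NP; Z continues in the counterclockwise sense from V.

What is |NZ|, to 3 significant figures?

44.6

N is at the origin; N and P share the same y with |NP| = 22.0 and P on the −x side, so P = (-22.0, 0.00). Since A1 is tangent to NP there, JP ⟂ NP, so J = P + (0, -11.2) = (-22.0, -11.2). On A1, P sits at bearing 90° from J; a 73° counterclockwise sweep puts V at bearing 163°, so V = J + 11.2·(cos 163°, sin 163°) = (-32.7, -7.93). A1 meets VZ tangentially, so JV is at right angles to VZ, so VZ runs along (−sin 163°, cos 163°); with |VZ| = 16.8, Z = (-37.6, -24.0). Then |NZ| = |Z − N| = 44.6.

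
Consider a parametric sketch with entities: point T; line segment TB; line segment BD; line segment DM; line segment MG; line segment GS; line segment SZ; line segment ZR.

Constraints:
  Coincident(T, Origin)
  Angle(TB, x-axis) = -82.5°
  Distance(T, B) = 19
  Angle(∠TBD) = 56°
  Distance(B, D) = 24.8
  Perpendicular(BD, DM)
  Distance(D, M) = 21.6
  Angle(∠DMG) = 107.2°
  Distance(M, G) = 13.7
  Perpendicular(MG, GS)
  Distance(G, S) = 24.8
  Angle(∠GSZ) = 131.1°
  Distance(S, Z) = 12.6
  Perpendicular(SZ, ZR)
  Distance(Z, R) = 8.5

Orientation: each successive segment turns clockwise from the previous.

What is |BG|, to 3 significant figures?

28.2

The perpendicularity gives DM at right angles to BD, so DM runs at 63.5°; with |DM| = 21.6, M = (-10.1, 11.6). ∠DMG = 107.2° gives MG at -9.30° from the x-axis; with |MG| = 13.7, G = (3.44, 9.34). Then |BG| = |G − B| = 28.2.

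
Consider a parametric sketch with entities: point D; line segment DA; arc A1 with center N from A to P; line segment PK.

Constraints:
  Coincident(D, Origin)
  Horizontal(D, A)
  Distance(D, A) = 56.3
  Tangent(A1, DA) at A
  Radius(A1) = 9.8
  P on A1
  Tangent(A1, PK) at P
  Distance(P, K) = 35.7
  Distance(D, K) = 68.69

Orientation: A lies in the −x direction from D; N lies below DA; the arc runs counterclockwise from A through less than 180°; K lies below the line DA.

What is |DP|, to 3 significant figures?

66.7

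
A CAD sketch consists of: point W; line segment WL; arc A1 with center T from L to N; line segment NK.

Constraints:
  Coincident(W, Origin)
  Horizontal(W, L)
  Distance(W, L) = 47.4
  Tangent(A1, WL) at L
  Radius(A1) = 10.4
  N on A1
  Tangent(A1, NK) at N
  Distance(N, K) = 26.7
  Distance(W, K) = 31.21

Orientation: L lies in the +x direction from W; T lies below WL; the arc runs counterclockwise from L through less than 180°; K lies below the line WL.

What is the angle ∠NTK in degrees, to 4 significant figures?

68.72°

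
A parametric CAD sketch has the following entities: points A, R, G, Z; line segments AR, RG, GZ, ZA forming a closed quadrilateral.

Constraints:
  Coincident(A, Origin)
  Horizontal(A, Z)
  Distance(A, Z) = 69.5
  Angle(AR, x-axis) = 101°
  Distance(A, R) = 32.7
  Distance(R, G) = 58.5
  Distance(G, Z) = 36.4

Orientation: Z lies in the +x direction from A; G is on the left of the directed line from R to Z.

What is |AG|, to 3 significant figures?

61.3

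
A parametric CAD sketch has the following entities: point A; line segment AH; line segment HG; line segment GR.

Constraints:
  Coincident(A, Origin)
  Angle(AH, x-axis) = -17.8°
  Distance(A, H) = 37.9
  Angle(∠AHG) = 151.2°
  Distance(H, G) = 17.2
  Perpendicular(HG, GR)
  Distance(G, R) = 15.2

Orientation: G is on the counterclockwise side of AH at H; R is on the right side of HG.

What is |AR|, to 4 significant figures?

60.50

A is at the origin; AH runs at -17.8° with length 37.9, so H = 37.9·(cos -17.8°, sin -17.8°) = (36.09, -11.59). ∠AHG = 151.2°, so HG runs at -17.8° + (180° − 151.2°) = 11.00° from the x-axis; with |HG| = 17.2, G = H + 17.2·(cos 11.00°, sin 11.00°) = (52.97, -8.304). The perpendicularity gives GR at right angles to HG; with |GR| = 15.2 on the right of HG, R = G + 15.2·(0.1908, -0.9816) = (55.87, -23.22). Then |AR| = |R − A| = 60.50.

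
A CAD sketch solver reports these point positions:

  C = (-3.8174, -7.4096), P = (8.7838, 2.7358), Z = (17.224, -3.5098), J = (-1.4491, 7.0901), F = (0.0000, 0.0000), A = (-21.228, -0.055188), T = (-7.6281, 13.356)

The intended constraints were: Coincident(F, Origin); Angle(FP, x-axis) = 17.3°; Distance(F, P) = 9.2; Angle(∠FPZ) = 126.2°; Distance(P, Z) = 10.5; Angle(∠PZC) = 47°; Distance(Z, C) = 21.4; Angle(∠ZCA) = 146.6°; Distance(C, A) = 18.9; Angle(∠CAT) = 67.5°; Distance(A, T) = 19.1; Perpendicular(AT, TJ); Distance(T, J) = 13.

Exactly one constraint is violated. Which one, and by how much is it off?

Distance(T, J) = 13 — off by 4.20.

F = (0.00, 0.00) ✓; FP at 17.30° ✓; |FP| = 9.200 ✓; ∠FPZ = 126.2° ✓; |PZ| = 10.50 ✓; ∠PZC = 47.00° ✓; |ZC| = 21.40 ✓; ∠ZCA = 146.6° ✓; |CA| = 18.90 ✓; ∠CAT = 67.50° ✓; |AT| = 19.10 ✓; ∠(AT, TJ) = 90.00° ✓; |TJ| = 8.800 ✗.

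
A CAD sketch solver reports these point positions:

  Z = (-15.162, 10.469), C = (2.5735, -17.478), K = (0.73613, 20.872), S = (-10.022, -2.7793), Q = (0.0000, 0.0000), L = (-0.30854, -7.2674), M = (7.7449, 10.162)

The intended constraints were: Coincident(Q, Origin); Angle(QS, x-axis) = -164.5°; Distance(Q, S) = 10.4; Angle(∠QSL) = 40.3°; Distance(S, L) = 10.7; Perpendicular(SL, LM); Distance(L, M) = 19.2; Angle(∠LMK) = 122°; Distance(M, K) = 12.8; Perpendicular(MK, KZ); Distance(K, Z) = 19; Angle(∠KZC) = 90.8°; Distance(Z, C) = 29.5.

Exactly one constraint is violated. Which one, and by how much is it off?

Distance(Z, C) = 29.5 — off by 3.60.

Q = (0.00, 0.00) ✓; QS at -164.5° ✓; |QS| = 10.40 ✓; ∠QSL = 40.30° ✓; |SL| = 10.70 ✓; ∠(SL, LM) = 90.00° ✓; |LM| = 19.20 ✓; ∠LMK = 122.0° ✓; |MK| = 12.80 ✓; ∠(MK, KZ) = 90.00° ✓; |KZ| = 19.00 ✓; ∠KZC = 90.80° ✓; |ZC| = 33.10 ✗.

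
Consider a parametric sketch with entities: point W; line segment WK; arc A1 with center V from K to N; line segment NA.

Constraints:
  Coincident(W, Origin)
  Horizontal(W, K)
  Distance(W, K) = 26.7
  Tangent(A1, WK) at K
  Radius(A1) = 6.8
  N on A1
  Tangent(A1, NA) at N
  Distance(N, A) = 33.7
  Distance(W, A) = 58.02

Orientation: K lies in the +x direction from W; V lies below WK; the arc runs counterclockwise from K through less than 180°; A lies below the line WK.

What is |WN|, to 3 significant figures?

24.9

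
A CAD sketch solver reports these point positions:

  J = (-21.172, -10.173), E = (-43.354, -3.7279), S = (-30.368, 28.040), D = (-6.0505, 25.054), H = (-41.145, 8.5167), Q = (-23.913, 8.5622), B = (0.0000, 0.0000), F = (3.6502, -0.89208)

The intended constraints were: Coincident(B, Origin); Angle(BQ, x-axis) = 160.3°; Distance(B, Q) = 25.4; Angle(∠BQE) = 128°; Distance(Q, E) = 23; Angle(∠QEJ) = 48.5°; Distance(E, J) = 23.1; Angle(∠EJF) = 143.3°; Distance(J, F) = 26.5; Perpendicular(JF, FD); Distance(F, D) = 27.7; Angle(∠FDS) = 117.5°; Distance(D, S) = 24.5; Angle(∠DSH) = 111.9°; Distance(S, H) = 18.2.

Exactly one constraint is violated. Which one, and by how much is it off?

Distance(S, H) = 18.2 — off by 4.10.

B = (0.00, 0.00) ✓; BQ at 160.3° ✓; |BQ| = 25.40 ✓; ∠BQE = 128.0° ✓; |QE| = 23.00 ✓; ∠QEJ = 48.50° ✓; |EJ| = 23.10 ✓; ∠EJF = 143.3° ✓; |JF| = 26.50 ✓; ∠(JF, FD) = 90.00° ✓; |FD| = 27.70 ✓; ∠FDS = 117.5° ✓; |DS| = 24.50 ✓; ∠DSH = 111.9° ✓; |SH| = 22.30 ✗.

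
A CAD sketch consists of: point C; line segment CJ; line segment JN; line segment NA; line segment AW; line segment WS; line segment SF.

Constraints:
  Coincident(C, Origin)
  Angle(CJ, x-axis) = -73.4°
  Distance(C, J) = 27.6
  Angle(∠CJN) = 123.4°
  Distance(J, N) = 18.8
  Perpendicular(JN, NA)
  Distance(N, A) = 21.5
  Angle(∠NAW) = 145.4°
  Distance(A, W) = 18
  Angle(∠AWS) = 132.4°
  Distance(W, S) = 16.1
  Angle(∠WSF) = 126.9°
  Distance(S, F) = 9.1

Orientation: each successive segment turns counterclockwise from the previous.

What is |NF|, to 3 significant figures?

45.7

C is at the origin; CJ runs at -73.4° with length 27.6, so J = (7.88, -26.4). ∠CJN = 123.4° gives JN at -16.8° from the x-axis; with |JN| = 18.8, N = (25.9, -31.9). JN is perpendicular to NA, so NA runs at 73.2°; with |NA| = 21.5, A = (32.1, -11.3). ∠NAW = 145.4° gives AW at 108° from the x-axis; with |AW| = 18.0, W = (26.6, 5.84). ∠AWS = 132.4° gives WS at 155° from the x-axis; with |WS| = 16.1, S = (12.0, 12.5). ∠WSF = 126.9° gives SF at -152° from the x-axis; with |SF| = 9.1, F = (3.96, 8.20). Then |NF| = |F − N| = 45.7.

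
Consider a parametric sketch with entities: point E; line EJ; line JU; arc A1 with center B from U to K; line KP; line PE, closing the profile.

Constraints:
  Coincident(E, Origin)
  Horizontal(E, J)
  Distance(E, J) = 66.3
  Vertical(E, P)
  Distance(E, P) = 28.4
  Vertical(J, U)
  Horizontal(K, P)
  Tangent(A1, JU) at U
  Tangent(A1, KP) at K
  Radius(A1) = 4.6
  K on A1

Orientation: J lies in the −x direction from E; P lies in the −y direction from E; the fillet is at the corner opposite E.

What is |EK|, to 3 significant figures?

67.9

The virtual corner opposite E is at (-66.3, -28.4). Since A1 is tangent to JU there, BU ⟂ JU and the tangent condition forces BK to be normal to KP, with radius 4.6, so the center B sits 4.6 in from both sides at B = (-61.7, -23.8). That places the tangent points at U = (-66.3, -23.8) on JU and K = (-61.7, -28.4) on KP. Then |EK| = |K − E| = 67.9.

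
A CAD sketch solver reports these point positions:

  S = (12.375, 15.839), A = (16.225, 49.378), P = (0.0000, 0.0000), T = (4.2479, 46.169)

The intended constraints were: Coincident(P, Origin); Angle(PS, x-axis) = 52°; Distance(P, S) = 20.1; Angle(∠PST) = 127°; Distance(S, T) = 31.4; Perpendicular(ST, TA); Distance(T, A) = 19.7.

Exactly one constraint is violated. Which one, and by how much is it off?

Distance(T, A) = 19.7 — off by 7.30.

P = (0.00, 0.00) ✓; PS at 52.00° ✓; |PS| = 20.10 ✓; ∠PST = 127.0° ✓; |ST| = 31.40 ✓; ∠(ST, TA) = 90.00° ✓; |TA| = 12.40 ✗.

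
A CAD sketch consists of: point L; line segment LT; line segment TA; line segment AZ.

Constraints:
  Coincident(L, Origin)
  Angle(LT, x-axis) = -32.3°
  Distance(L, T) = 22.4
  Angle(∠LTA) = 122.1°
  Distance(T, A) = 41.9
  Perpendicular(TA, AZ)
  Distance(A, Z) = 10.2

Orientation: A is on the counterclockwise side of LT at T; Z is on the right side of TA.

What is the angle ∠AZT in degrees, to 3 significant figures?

76.3°

L is at the origin; LT runs at -32.3° with length 22.4, so T = 22.4·(cos -32.3°, sin -32.3°) = (18.9, -12.0). ∠LTA = 122.1°, so TA runs at -32.3° + (180° − 122.1°) = 25.6° from the x-axis; with |TA| = 41.9, A = T + 41.9·(cos 25.6°, sin 25.6°) = (56.7, 6.13). The perpendicularity gives AZ at right angles to TA; with |AZ| = 10.2 on the right of TA, Z = A + 10.2·(0.432, -0.902) = (61.1, -3.06). Then cos ∠AZT = ZA·ZT / (|ZA||ZT|), giving 76.3°.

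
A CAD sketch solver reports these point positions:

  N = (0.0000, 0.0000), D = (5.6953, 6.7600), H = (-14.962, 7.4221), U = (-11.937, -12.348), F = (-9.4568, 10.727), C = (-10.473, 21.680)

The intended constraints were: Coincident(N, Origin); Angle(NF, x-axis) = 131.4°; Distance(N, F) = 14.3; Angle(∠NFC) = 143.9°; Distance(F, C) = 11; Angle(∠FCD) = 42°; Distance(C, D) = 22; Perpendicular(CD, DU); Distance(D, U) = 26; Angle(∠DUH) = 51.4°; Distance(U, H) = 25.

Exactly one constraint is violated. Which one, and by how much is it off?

Distance(U, H) = 25 — off by 5.00.

N = (0.00, 0.00) ✓; NF at 131.4° ✓; |NF| = 14.30 ✓; ∠NFC = 143.9° ✓; |FC| = 11.00 ✓; ∠FCD = 42.00° ✓; |CD| = 22.00 ✓; ∠(CD, DU) = 90.00° ✓; |DU| = 26.00 ✓; ∠DUH = 51.40° ✓; |UH| = 20.00 ✗.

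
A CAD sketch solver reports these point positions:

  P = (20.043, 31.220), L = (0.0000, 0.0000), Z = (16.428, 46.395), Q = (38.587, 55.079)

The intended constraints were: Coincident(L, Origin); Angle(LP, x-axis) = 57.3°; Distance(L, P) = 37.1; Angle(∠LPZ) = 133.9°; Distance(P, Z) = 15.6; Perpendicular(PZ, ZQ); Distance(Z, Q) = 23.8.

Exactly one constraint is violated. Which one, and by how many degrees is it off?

Perpendicular(PZ, ZQ) — off by 8.00°.

L = (0.00, 0.00) ✓; LP at 57.30° ✓; |LP| = 37.10 ✓; ∠LPZ = 133.9° ✓; |PZ| = 15.60 ✓; ∠(PZ, ZQ) = 82.00° ✗; |ZQ| = 23.80 ✓.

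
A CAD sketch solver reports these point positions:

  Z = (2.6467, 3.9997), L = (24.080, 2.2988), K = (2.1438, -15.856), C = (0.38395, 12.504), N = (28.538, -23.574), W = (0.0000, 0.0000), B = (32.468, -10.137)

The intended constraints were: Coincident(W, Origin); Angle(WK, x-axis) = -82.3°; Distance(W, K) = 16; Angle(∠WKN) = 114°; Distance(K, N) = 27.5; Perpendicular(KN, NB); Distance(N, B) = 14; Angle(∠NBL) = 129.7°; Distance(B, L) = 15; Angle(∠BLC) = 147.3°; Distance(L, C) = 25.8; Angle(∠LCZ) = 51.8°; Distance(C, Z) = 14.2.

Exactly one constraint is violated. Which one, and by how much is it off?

Distance(C, Z) = 14.2 — off by 5.40.

W = (0.00, 0.00) ✓; WK at -82.30° ✓; |WK| = 16.00 ✓; ∠WKN = 114.0° ✓; |KN| = 27.50 ✓; ∠(KN, NB) = 90.00° ✓; |NB| = 14.00 ✓; ∠NBL = 129.7° ✓; |BL| = 15.00 ✓; ∠BLC = 147.3° ✓; |LC| = 25.80 ✓; ∠LCZ = 51.80° ✓; |CZ| = 8.800 ✗.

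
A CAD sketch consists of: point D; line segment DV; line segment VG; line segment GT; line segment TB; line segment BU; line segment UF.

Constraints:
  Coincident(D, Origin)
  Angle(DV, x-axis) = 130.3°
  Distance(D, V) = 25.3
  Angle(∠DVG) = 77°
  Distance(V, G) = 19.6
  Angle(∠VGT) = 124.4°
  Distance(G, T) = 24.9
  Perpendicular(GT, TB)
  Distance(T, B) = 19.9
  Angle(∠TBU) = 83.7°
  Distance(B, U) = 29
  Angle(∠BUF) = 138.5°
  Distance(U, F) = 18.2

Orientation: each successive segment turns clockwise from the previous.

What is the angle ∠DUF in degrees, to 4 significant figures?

160.1°

D is at the origin; DV runs at 130.3° with length 25.3, so V = (-16.36, 19.30). ∠DVG = 77.0° gives VG at 27.30° from the x-axis; with |VG| = 19.6, G = (1.053, 28.29). ∠VGT = 124.4° gives GT at -28.30° from the x-axis; with |GT| = 24.9, T = (22.98, 16.48). GT ⟂ TB, so TB runs at -118.3°; with |TB| = 19.9, B = (13.54, -1.041). ∠TBU = 83.7° gives BU at 145.4° from the x-axis; with |BU| = 29.0, U = (-10.33, 15.43). ∠BUF = 138.5° gives UF at 103.9° from the x-axis; with |UF| = 18.2, F = (-14.70, 33.09). Then cos ∠DUF = UD·UF / (|UD||UF|), giving 160.1°.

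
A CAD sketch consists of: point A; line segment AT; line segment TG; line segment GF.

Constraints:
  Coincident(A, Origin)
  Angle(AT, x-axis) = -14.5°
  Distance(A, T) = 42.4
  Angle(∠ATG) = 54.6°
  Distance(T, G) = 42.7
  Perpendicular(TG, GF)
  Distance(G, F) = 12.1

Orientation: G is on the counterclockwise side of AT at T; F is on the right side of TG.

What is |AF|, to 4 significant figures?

50.06

∠ATG = 54.6°, so TG runs at -14.5° + (180° − 54.6°) = 110.9° from the x-axis; with |TG| = 42.7, G = T + 42.7·(cos 110.9°, sin 110.9°) = (25.82, 29.27). TG is perpendicular to GF; with |GF| = 12.1 on the right of TG, F = G + 12.1·(0.9342, 0.3567) = (37.12, 33.59). Then |AF| = |F − A| = 50.06.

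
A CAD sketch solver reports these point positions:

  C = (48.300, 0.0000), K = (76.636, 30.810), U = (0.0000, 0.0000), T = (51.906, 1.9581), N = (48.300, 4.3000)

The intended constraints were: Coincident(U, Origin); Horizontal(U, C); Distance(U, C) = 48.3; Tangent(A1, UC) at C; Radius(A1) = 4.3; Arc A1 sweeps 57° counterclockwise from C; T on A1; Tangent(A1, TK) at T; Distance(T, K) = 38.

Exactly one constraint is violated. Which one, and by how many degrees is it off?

Tangent(A1, TK) at T — off by 7.60°.

U = (0.00, 0.00) ✓; U.y = 0.00, C.y = 0.00 ✓; |UC| = 48.30 ✓; ∠(NC, CU) = 90.00° ✓; |NC| = 4.300 ✓; bearing(N→T) − bearing(N→C) = 57.00° ✓; |NT| = 4.300 ✓; ∠(NT, TK) = 97.60° ✗; |TK| = 38.00 ✓.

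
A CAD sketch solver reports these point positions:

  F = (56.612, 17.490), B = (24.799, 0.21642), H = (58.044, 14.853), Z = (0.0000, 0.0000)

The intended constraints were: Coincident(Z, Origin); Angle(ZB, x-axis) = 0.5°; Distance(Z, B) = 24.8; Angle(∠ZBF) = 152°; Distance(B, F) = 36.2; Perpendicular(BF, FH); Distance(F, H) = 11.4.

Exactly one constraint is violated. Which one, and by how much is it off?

Distance(F, H) = 11.4 — off by 8.40.

Z = (0.00, 0.00) ✓; ZB at 0.5000° ✓; |ZB| = 24.80 ✓; ∠ZBF = 152.0° ✓; |BF| = 36.20 ✓; ∠(BF, FH) = 90.00° ✓; |FH| = 3.001 ✗.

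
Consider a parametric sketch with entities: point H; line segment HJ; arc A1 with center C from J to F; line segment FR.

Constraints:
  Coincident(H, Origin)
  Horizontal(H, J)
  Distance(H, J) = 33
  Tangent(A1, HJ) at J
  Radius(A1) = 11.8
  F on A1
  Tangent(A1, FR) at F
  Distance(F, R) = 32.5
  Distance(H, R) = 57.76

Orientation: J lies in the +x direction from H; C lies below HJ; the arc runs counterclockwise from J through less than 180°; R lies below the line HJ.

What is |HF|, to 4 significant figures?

27.45

H is at the origin; HJ is horizontal with |HJ| = 33.0 and J on the +x side, so J = (33.00, 0.000). Tangency of A1 to HJ means the radius CJ is perpendicular to HJ, so C = J + (0, -11.8) = (33.00, -11.80). Since CF ⟂ FR (tangency), |CR| = √(11.8² + 32.5²) = 34.58 regardless of where F sits on A1. So R lies on both circle(H, 57.76) and circle(C, 34.58); the below-HJ intersection is R = (34.47, -46.34). F is the foot of the tangent from R: F = (22.09, -16.30).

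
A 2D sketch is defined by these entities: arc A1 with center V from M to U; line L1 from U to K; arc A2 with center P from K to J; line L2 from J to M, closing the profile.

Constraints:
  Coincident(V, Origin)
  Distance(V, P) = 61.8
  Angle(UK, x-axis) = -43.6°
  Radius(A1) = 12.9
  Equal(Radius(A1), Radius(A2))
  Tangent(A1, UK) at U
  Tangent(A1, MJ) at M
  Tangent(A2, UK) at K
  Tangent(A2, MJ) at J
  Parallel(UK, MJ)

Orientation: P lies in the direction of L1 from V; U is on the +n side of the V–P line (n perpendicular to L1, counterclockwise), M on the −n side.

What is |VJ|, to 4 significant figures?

63.13

The slot axis is L1's direction at -43.6°, so u = (cos -43.6°, sin -43.6°) = (0.7242, -0.6896) and n = (−sin -43.6°, cos -43.6°) = (0.6896, 0.7242). V is at the origin and P lies 61.8 along u from V, so P = 61.8·u = (44.75, -42.62). Tangency of A1 to both parallel lines with radius 12.9 puts U and M at V ± 12.9·n: U = (8.896, 9.342), M = (-8.896, -9.342). Equal radii place K and J the same way about P: K = P + 12.9·n = (53.65, -33.28), J = P − 12.9·n = (35.86, -51.96). Then |VJ| = |J − V| = 63.13.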